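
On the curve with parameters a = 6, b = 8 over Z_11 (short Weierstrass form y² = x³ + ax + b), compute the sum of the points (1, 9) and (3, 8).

(10, 1)

(1, 9) + (3, 8). λ = (8 - 9)/(3 - 1) ≡ 10/2 mod 11. 2⁻¹ ≡ 6 (mod 11), so λ ≡ 5.
  x = λ² - 1 - 3 = 25 - 4 ≡ 10; y = λ·(1 - 10) - 9 ≡ 1. → (10, 1)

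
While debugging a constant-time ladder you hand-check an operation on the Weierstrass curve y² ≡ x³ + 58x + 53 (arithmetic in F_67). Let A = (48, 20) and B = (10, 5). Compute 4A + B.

First 4A:
Double-and-add on 4 = (100)₂. Start with A = (48, 20) for the leading 1-bit.
double: tangent at (48, 20): λ = (3·48² + 58)/(2·20) ≡ 2/40. 40⁻¹ ≡ 62 (mod 67), so λ ≡ 2·62 ≡ 57.
  x = λ² - 48 - 48 = 3249 - 96 ≡ 4; y = λ·(48 - 4) - 20 ≡ 9. → (4, 9)
double: tangent at (4, 9): λ = (3·4² + 58)/(2·9) ≡ 39/18. 18⁻¹ ≡ 41 (mod 67) since 18·41 = 738 ≡ 1, so λ ≡ 39·41 ≡ 58.
  x = λ² - 4 - 4 = 3364 - 8 ≡ 6; y = λ·(4 - 6) - 9 ≡ 9. → (6, 9)
4A = (6, 9).
Finally 4A + B:
(6, 9) + (10, 5). λ = (5 - 9)/(10 - 6) ≡ 63/4 mod 67. 4⁻¹ ≡ 17 (mod 67) since 4·17 = 68 ≡ 1, so λ ≡ 66.
  x = λ² - 6 - 10 = 4356 - 16 ≡ 52; y = λ·(6 - 52) - 9 ≡ 37. → (52, 37)

(52, 37)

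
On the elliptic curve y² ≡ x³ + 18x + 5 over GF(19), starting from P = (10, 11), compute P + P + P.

Repeated addition: build up to 3P.
2P: tangent at (10, 11): λ = (3·10² + 18)/(2·11) ≡ 14/3. 3⁻¹ ≡ 13 (mod 19) since 3·13 = 39 ≡ 1, so λ ≡ 14·13 ≡ 11.
  x = λ² - 10 - 10 = 121 - 20 ≡ 6; y = λ·(10 - 6) - 11 ≡ 14. → (6, 14)
3P: (6, 14) + (10, 11). λ = (11 - 14)/(10 - 6) ≡ 16/4 mod 19. 4⁻¹ ≡ 5 (mod 19) since 4·5 = 20 ≡ 1, so λ ≡ 4.
  x = λ² - 6 - 10 = 16 - 16 ≡ 0; y = λ·(6 - 0) - 14 ≡ 10. → (0, 10)

(0, 10)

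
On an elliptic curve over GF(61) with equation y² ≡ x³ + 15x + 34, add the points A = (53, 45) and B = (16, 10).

(8, 19)

(53, 45) + (16, 10). λ = (10 - 45)/(16 - 53) ≡ 26/24 mod 61. 24⁻¹ ≡ 28 (mod 61), so λ ≡ 57.
  x = λ² - 53 - 16 = 3249 - 69 ≡ 8; y = λ·(53 - 8) - 45 ≡ 19. → (8, 19)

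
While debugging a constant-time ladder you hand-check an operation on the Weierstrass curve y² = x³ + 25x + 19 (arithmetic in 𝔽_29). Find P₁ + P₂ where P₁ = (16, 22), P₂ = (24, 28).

(24, 1)

(16, 22) + (24, 28). λ = (28 - 22)/(24 - 16) ≡ 6/8 mod 29. 8⁻¹ ≡ 11 (mod 29) since 8·11 = 88 ≡ 1, so λ ≡ 8.
  x = λ² - 16 - 24 = 64 - 40 ≡ 24; y = λ·(16 - 24) - 22 ≡ 1. → (24, 1)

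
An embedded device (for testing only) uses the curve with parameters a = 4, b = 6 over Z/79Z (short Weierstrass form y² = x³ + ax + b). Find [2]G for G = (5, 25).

tangent at (5, 25): λ = (3·5² + 4)/(2·25) ≡ 0/50. 50⁻¹ ≡ 49 (mod 79) since 50·49 = 2450 ≡ 1, so λ ≡ 0·49 ≡ 0.
  x = λ² - 5 - 5 = 0 - 10 ≡ 69; y = λ·(5 - 69) - 25 ≡ 54. → (69, 54)

(69, 54)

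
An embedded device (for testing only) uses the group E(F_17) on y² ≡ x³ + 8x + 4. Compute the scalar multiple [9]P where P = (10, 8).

Repeated addition: build up to 9P.
2P: tangent at (10, 8): λ = (3·10² + 8)/(2·8) ≡ 2/16. 16⁻¹ ≡ 16 (mod 17), so λ ≡ 2·16 ≡ 15.
  x = λ² - 10 - 10 = 225 - 20 ≡ 1; y = λ·(10 - 1) - 8 ≡ 8. → (1, 8)
3P: (1, 8) + (10, 8). λ = (8 - 8)/(10 - 1) ≡ 0/9 mod 17. 9⁻¹ ≡ 2 (mod 17), so λ ≡ 0.
  x = λ² - 1 - 10 = 0 - 11 ≡ 6; y = λ·(1 - 6) - 8 ≡ 9. → (6, 9)
4P: (6, 9) + (10, 8). λ = (8 - 9)/(10 - 6) ≡ 16/4 mod 17. 4⁻¹ ≡ 13 (mod 17), so λ ≡ 4.
  x = λ² - 6 - 10 = 16 - 16 ≡ 0; y = λ·(6 - 0) - 9 ≡ 15. → (0, 15)
5P: (0, 15) + (10, 8). λ = (8 - 15)/(10 - 0) ≡ 10/10 mod 17. 10⁻¹ ≡ 12 (mod 17) since 10·12 = 120 ≡ 1, so λ ≡ 1.
  x = λ² - 0 - 10 = 1 - 10 ≡ 8; y = λ·(0 - 8) - 15 ≡ 11. → (8, 11)
6P: (8, 11) + (10, 8). λ = (8 - 11)/(10 - 8) ≡ 14/2 mod 17. 2⁻¹ ≡ 9 (mod 17), so λ ≡ 7.
  x = λ² - 8 - 10 = 49 - 18 ≡ 14; y = λ·(8 - 14) - 11 ≡ 15. → (14, 15)
7P: (14, 15) + (10, 8). λ = (8 - 15)/(10 - 14) ≡ 10/13 mod 17. 13⁻¹ ≡ 4 (mod 17), so λ ≡ 6.
  x = λ² - 14 - 10 = 36 - 24 ≡ 12; y = λ·(14 - 12) - 15 ≡ 14. → (12, 14)
8P: (12, 14) + (10, 8). λ = (8 - 14)/(10 - 12) ≡ 11/15 mod 17. 15⁻¹ ≡ 8 (mod 17) since 15·8 = 120 ≡ 1, so λ ≡ 3.
  x = λ² - 12 - 10 = 9 - 22 ≡ 4; y = λ·(12 - 4) - 14 ≡ 10. → (4, 10)
9P: (4, 10) + (10, 8). λ = (8 - 10)/(10 - 4) ≡ 15/6 mod 17. 6⁻¹ ≡ 3 (mod 17), so λ ≡ 11.
  x = λ² - 4 - 10 = 121 - 14 ≡ 5; y = λ·(4 - 5) - 10 ≡ 13. → (5, 13)

(5, 13)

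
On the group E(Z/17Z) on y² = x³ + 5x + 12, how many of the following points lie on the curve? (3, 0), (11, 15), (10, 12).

2

(3, 0): 0² ≡ 0, rhs ≡ 3 → off.
(11, 15): 15² ≡ 4, rhs ≡ 4 → on.
(10, 12): 12² ≡ 8, rhs ≡ 8 → on.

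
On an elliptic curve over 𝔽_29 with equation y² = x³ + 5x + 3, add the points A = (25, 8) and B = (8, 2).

(18, 3)

(25, 8) + (8, 2). λ = (2 - 8)/(8 - 25) ≡ 23/12 mod 29. 12⁻¹ ≡ 17 (mod 29), so λ ≡ 14.
  x = λ² - 25 - 8 = 196 - 33 ≡ 18; y = λ·(25 - 18) - 8 ≡ 3. → (18, 3)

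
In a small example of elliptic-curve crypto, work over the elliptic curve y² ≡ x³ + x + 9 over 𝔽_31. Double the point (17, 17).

tangent at (17, 17): λ = (3·17² + 1)/(2·17) ≡ 0/3. 3⁻¹ ≡ 21 (mod 31) since 3·21 = 63 ≡ 1, so λ ≡ 0·21 ≡ 0.
  x = λ² - 17 - 17 = 0 - 34 ≡ 28; y = λ·(17 - 28) - 17 ≡ 14. → (28, 14)

(28, 14)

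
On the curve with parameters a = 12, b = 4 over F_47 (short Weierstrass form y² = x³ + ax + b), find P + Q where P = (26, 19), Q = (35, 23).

(26, 19) + (35, 23). λ = (23 - 19)/(35 - 26) ≡ 4/9 mod 47. 9⁻¹ ≡ 21 (mod 47), so λ ≡ 37.
  x = λ² - 26 - 35 = 1369 - 61 ≡ 39; y = λ·(26 - 39) - 19 ≡ 17. → (39, 17)

(39, 17)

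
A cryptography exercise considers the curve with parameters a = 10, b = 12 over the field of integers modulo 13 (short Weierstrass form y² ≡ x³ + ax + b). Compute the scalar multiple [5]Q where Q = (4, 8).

(7, 10)

Double-and-add on 5 = (101)₂. Start with Q = (4, 8) for the leading 1-bit.
double: tangent at (4, 8): λ = (3·4² + 10)/(2·8) ≡ 6/3. 3⁻¹ ≡ 9 (mod 13) since 3·9 = 27 ≡ 1, so λ ≡ 6·9 ≡ 2.
  x = λ² - 4 - 4 = 4 - 8 ≡ 9; y = λ·(4 - 9) - 8 ≡ 8. → (9, 8)
double: tangent at (9, 8): λ = (3·9² + 10)/(2·8) ≡ 6/3. 3⁻¹ ≡ 9 (mod 13) since 3·9 = 27 ≡ 1, so λ ≡ 6·9 ≡ 2.
  x = λ² - 9 - 9 = 4 - 18 ≡ 12; y = λ·(9 - 12) - 8 ≡ 12. → (12, 12)
add Q: (12, 12) + (4, 8). λ = (8 - 12)/(4 - 12) ≡ 9/5 mod 13. 5⁻¹ ≡ 8 (mod 13), so λ ≡ 7.
  x = λ² - 12 - 4 = 49 - 16 ≡ 7; y = λ·(12 - 7) - 12 ≡ 10. → (7, 10)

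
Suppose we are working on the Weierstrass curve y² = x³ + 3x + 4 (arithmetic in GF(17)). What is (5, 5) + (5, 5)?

tangent at (5, 5): λ = (3·5² + 3)/(2·5) ≡ 10/10. 10⁻¹ ≡ 12 (mod 17), so λ ≡ 10·12 ≡ 1.
  x = λ² - 5 - 5 = 1 - 10 ≡ 8; y = λ·(5 - 8) - 5 ≡ 9. → (8, 9)

(8, 9)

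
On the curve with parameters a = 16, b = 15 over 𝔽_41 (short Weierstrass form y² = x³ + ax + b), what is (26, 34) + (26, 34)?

(26, 7)

tangent at (26, 34): λ = (3·26² + 16)/(2·34) ≡ 35/27. 27⁻¹ ≡ 38 (mod 41), so λ ≡ 35·38 ≡ 18.
  x = λ² - 26 - 26 = 324 - 52 ≡ 26; y = λ·(26 - 26) - 34 ≡ 7. → (26, 7)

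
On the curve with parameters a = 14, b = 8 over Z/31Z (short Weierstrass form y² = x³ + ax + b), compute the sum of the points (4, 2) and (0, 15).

(24, 1)

(4, 2) + (0, 15). λ = (15 - 2)/(0 - 4) ≡ 13/27 mod 31. 27⁻¹ ≡ 23 (mod 31), so λ ≡ 20.
  x = λ² - 4 - 0 = 400 - 4 ≡ 24; y = λ·(4 - 24) - 2 ≡ 1. → (24, 1)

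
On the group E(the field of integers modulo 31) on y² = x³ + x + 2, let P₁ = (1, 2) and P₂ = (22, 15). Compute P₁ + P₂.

(1, 2) + (22, 15). λ = (15 - 2)/(22 - 1) ≡ 13/21 mod 31. 21⁻¹ ≡ 3 (mod 31) since 21·3 = 63 ≡ 1, so λ ≡ 8.
  x = λ² - 1 - 22 = 64 - 23 ≡ 10; y = λ·(1 - 10) - 2 ≡ 19. → (10, 19)

(10, 19)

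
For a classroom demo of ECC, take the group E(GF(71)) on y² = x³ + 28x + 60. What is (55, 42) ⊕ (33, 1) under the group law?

(23, 37)

(55, 42) + (33, 1). λ = (1 - 42)/(33 - 55) ≡ 30/49 mod 71. 49⁻¹ ≡ 29 (mod 71), so λ ≡ 18.
  x = λ² - 55 - 33 = 324 - 88 ≡ 23; y = λ·(55 - 23) - 42 ≡ 37. → (23, 37)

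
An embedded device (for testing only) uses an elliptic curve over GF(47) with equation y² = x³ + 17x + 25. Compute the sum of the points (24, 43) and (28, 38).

(23, 38)

(24, 43) + (28, 38). λ = (38 - 43)/(28 - 24) ≡ 42/4 mod 47. 4⁻¹ ≡ 12 (mod 47), so λ ≡ 34.
  x = λ² - 24 - 28 = 1156 - 52 ≡ 23; y = λ·(24 - 23) - 43 ≡ 38. → (23, 38)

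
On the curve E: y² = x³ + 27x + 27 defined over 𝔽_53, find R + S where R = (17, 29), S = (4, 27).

(43, 20)

(17, 29) + (4, 27). λ = (27 - 29)/(4 - 17) ≡ 51/40 mod 53. 40⁻¹ ≡ 4 (mod 53), so λ ≡ 45.
  x = λ² - 17 - 4 = 2025 - 21 ≡ 43; y = λ·(17 - 43) - 29 ≡ 20. → (43, 20)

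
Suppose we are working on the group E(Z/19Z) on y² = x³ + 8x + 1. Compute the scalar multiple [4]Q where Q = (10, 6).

(7, 18)

Repeated addition: build up to 4Q.
2Q: tangent at (10, 6): λ = (3·10² + 8)/(2·6) ≡ 4/12. 12⁻¹ ≡ 8 (mod 19) since 12·8 = 96 ≡ 1, so λ ≡ 4·8 ≡ 13.
  x = λ² - 10 - 10 = 169 - 20 ≡ 16; y = λ·(10 - 16) - 6 ≡ 11. → (16, 11)
3Q: (16, 11) + (10, 6). λ = (6 - 11)/(10 - 16) ≡ 14/13 mod 19. 13⁻¹ ≡ 3 (mod 19) since 13·3 = 39 ≡ 1, so λ ≡ 4.
  x = λ² - 16 - 10 = 16 - 26 ≡ 9; y = λ·(16 - 9) - 11 ≡ 17. → (9, 17)
4Q: (9, 17) + (10, 6). λ = (6 - 17)/(10 - 9) ≡ 8/1 mod 19. 1⁻¹ ≡ 1 (mod 19), so λ ≡ 8.
  x = λ² - 9 - 10 = 64 - 19 ≡ 7; y = λ·(9 - 7) - 17 ≡ 18. → (7, 18)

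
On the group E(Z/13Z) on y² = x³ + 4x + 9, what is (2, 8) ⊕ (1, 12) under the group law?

(0, 10)

(2, 8) + (1, 12). λ = (12 - 8)/(1 - 2) ≡ 4/12 mod 13. 12⁻¹ ≡ 12 (mod 13), so λ ≡ 9.
  x = λ² - 2 - 1 = 81 - 3 ≡ 0; y = λ·(2 - 0) - 8 ≡ 10. → (0, 10)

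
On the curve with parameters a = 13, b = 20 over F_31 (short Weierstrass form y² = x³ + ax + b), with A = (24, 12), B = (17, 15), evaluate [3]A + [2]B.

First 3A:
Repeated addition: build up to 3A.
2A: tangent at (24, 12): λ = (3·24² + 13)/(2·12) ≡ 5/24. 24⁻¹ ≡ 22 (mod 31) since 24·22 = 528 ≡ 1, so λ ≡ 5·22 ≡ 17.
  x = λ² - 24 - 24 = 289 - 48 ≡ 24; y = λ·(24 - 24) - 12 ≡ 19. → (24, 19)
3A: (24, 19) + (24, 12): same x and y₁ ≡ -y₂, so the sum is the point at infinity.
3A = the point at infinity.
Next 2B:
Repeated addition: build up to 2B.
2B: tangent at (17, 15): λ = (3·17² + 13)/(2·15) ≡ 12/30. 30⁻¹ ≡ 30 (mod 31), so λ ≡ 12·30 ≡ 19.
  x = λ² - 17 - 17 = 361 - 34 ≡ 17; y = λ·(17 - 17) - 15 ≡ 16. → (17, 16)
2B = (17, 16).
Finally 3A + 2B:
the point at infinity + (17, 16) = (17, 16) (identity).

(17, 16)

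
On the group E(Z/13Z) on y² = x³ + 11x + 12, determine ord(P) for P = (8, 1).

2P: tangent at (8, 1): λ = (3·8² + 11)/(2·1) ≡ 8/2. 2⁻¹ ≡ 7 (mod 13), so λ ≡ 8·7 ≡ 4.
  x = λ² - 8 - 8 = 16 - 16 ≡ 0; y = λ·(8 - 0) - 1 ≡ 5. → (0, 5)
3P: (0, 5) + (8, 1). λ = (1 - 5)/(8 - 0) ≡ 9/8 mod 13. 8⁻¹ ≡ 5 (mod 13), so λ ≡ 6.
  x = λ² - 0 - 8 = 36 - 8 ≡ 2; y = λ·(0 - 2) - 5 ≡ 9. → (2, 9)
4P: (2, 9) + (8, 1). λ = (1 - 9)/(8 - 2) ≡ 5/6 mod 13. 6⁻¹ ≡ 11 (mod 13) since 6·11 = 66 ≡ 1, so λ ≡ 3.
  x = λ² - 2 - 8 = 9 - 10 ≡ 12; y = λ·(2 - 12) - 9 ≡ 0. → (12, 0)
5P: (12, 0) + (8, 1). λ = (1 - 0)/(8 - 12) ≡ 1/9 mod 13. 9⁻¹ ≡ 3 (mod 13), so λ ≡ 3.
  x = λ² - 12 - 8 = 9 - 20 ≡ 2; y = λ·(12 - 2) - 0 ≡ 4. → (2, 4)
6P: (2, 4) + (8, 1). λ = (1 - 4)/(8 - 2) ≡ 10/6 mod 13. 6⁻¹ ≡ 11 (mod 13) since 6·11 = 66 ≡ 1, so λ ≡ 6.
  x = λ² - 2 - 8 = 36 - 10 ≡ 0; y = λ·(2 - 0) - 4 ≡ 8. → (0, 8)
7P: (0, 8) + (8, 1). λ = (1 - 8)/(8 - 0) ≡ 6/8 mod 13. 8⁻¹ ≡ 5 (mod 13), so λ ≡ 4.
  x = λ² - 0 - 8 = 16 - 8 ≡ 8; y = λ·(0 - 8) - 8 ≡ 12. → (8, 12)
8P: (8, 12) + (8, 1): same x and y₁ ≡ -y₂, so the sum is O.
8P = O, so the order is 8.

8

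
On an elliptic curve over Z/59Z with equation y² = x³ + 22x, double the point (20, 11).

(48, 16)

tangent at (20, 11): λ = (3·20² + 22)/(2·11) ≡ 42/22. 22⁻¹ ≡ 51 (mod 59), so λ ≡ 42·51 ≡ 18.
  x = λ² - 20 - 20 = 324 - 40 ≡ 48; y = λ·(20 - 48) - 11 ≡ 16. → (48, 16)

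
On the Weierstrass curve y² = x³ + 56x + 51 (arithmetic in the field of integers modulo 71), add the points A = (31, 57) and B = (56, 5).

(31, 57) + (56, 5). λ = (5 - 57)/(56 - 31) ≡ 19/25 mod 71. 25⁻¹ ≡ 54 (mod 71) since 25·54 = 1350 ≡ 1, so λ ≡ 32.
  x = λ² - 31 - 56 = 1024 - 87 ≡ 14; y = λ·(31 - 14) - 57 ≡ 61. → (14, 61)

(14, 61)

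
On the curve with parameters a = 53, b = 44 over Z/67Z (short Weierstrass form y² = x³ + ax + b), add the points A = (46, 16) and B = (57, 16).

(31, 51)

(46, 16) + (57, 16). λ = (16 - 16)/(57 - 46) ≡ 0/11 mod 67. 11⁻¹ ≡ 61 (mod 67) since 11·61 = 671 ≡ 1, so λ ≡ 0.
  x = λ² - 46 - 57 = 0 - 103 ≡ 31; y = λ·(46 - 31) - 16 ≡ 51. → (31, 51)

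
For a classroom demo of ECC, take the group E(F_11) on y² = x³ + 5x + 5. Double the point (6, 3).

tangent at (6, 3): λ = (3·6² + 5)/(2·3) ≡ 3/6. 6⁻¹ ≡ 2 (mod 11) since 6·2 = 12 ≡ 1, so λ ≡ 3·2 ≡ 6.
  x = λ² - 6 - 6 = 36 - 12 ≡ 2; y = λ·(6 - 2) - 3 ≡ 10. → (2, 10)

(2, 10)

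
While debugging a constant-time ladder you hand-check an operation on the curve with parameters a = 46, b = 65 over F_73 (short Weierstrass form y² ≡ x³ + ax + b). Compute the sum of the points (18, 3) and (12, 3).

(43, 70)

(18, 3) + (12, 3). λ = (3 - 3)/(12 - 18) ≡ 0/67 mod 73. 67⁻¹ ≡ 12 (mod 73), so λ ≡ 0.
  x = λ² - 18 - 12 = 0 - 30 ≡ 43; y = λ·(18 - 43) - 3 ≡ 70. → (43, 70)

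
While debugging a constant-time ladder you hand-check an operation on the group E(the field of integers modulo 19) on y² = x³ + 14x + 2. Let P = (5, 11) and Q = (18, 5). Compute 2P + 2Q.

First 2P:
Repeated addition: build up to 2P.
2P: tangent at (5, 11): λ = (3·5² + 14)/(2·11) ≡ 13/3. 3⁻¹ ≡ 13 (mod 19) since 3·13 = 39 ≡ 1, so λ ≡ 13·13 ≡ 17.
  x = λ² - 5 - 5 = 289 - 10 ≡ 13; y = λ·(5 - 13) - 11 ≡ 5. → (13, 5)
2P = (13, 5).
Next 2Q:
Repeated addition: build up to 2Q.
2Q: tangent at (18, 5): λ = (3·18² + 14)/(2·5) ≡ 17/10. 10⁻¹ ≡ 2 (mod 19), so λ ≡ 17·2 ≡ 15.
  x = λ² - 18 - 18 = 225 - 36 ≡ 18; y = λ·(18 - 18) - 5 ≡ 14. → (18, 14)
2Q = (18, 14).
Finally 2P + 2Q:
(13, 5) + (18, 14). λ = (14 - 5)/(18 - 13) ≡ 9/5 mod 19. 5⁻¹ ≡ 4 (mod 19), so λ ≡ 17.
  x = λ² - 13 - 18 = 289 - 31 ≡ 11; y = λ·(13 - 11) - 5 ≡ 10. → (11, 10)

(11, 10)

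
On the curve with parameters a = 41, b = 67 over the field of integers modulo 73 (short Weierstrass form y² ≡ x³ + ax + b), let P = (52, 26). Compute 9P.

(52, 26)

Double-and-add on 9 = (1001)₂. Start with P = (52, 26) for the leading 1-bit.
double: tangent at (52, 26): λ = (3·52² + 41)/(2·26) ≡ 50/52. 52⁻¹ ≡ 66 (mod 73) since 52·66 = 3432 ≡ 1, so λ ≡ 50·66 ≡ 15.
  x = λ² - 52 - 52 = 225 - 104 ≡ 48; y = λ·(52 - 48) - 26 ≡ 34. → (48, 34)
double: tangent at (48, 34): λ = (3·48² + 41)/(2·34) ≡ 18/68. 68⁻¹ ≡ 29 (mod 73) since 68·29 = 1972 ≡ 1, so λ ≡ 18·29 ≡ 11.
  x = λ² - 48 - 48 = 121 - 96 ≡ 25; y = λ·(48 - 25) - 34 ≡ 0. → (25, 0)
double: (25, 0) + (25, 0): same x and y₁ ≡ -y₂, so the sum is 𝒪.
add P: 𝒪 + (52, 26) = (52, 26) (identity).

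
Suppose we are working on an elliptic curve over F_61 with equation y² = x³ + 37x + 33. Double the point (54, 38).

tangent at (54, 38): λ = (3·54² + 37)/(2·38) ≡ 1/15. 15⁻¹ ≡ 57 (mod 61) since 15·57 = 855 ≡ 1, so λ ≡ 1·57 ≡ 57.
  x = λ² - 54 - 54 = 3249 - 108 ≡ 30; y = λ·(54 - 30) - 38 ≡ 49. → (30, 49)

(30, 49)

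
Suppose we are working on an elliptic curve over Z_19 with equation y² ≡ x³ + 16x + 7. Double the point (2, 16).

tangent at (2, 16): λ = (3·2² + 16)/(2·16) ≡ 9/13. 13⁻¹ ≡ 3 (mod 19), so λ ≡ 9·3 ≡ 8.
  x = λ² - 2 - 2 = 64 - 4 ≡ 3; y = λ·(2 - 3) - 16 ≡ 14. → (3, 14)

(3, 14)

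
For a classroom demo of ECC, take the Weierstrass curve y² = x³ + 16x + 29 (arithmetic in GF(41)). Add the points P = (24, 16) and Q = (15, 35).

(24, 16) + (15, 35). λ = (35 - 16)/(15 - 24) ≡ 19/32 mod 41. 32⁻¹ ≡ 9 (mod 41), so λ ≡ 7.
  x = λ² - 24 - 15 = 49 - 39 ≡ 10; y = λ·(24 - 10) - 16 ≡ 0. → (10, 0)

(10, 0)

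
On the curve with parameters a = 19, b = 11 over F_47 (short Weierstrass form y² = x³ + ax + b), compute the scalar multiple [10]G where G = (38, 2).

(38, 2)

Double-and-add on 10 = (1010)₂. Start with G = (38, 2) for the leading 1-bit.
double: tangent at (38, 2): λ = (3·38² + 19)/(2·2) ≡ 27/4. 4⁻¹ ≡ 12 (mod 47) since 4·12 = 48 ≡ 1, so λ ≡ 27·12 ≡ 42.
  x = λ² - 38 - 38 = 1764 - 76 ≡ 43; y = λ·(38 - 43) - 2 ≡ 23. → (43, 23)
double: tangent at (43, 23): λ = (3·43² + 19)/(2·23) ≡ 20/46. 46⁻¹ ≡ 46 (mod 47), so λ ≡ 20·46 ≡ 27.
  x = λ² - 43 - 43 = 729 - 86 ≡ 32; y = λ·(43 - 32) - 23 ≡ 39. → (32, 39)
add G: (32, 39) + (38, 2). λ = (2 - 39)/(38 - 32) ≡ 10/6 mod 47. 6⁻¹ ≡ 8 (mod 47), so λ ≡ 33.
  x = λ² - 32 - 38 = 1089 - 70 ≡ 32; y = λ·(32 - 32) - 39 ≡ 8. → (32, 8)
double: tangent at (32, 8): λ = (3·32² + 19)/(2·8) ≡ 36/16. 16⁻¹ ≡ 3 (mod 47) since 16·3 = 48 ≡ 1, so λ ≡ 36·3 ≡ 14.
  x = λ² - 32 - 32 = 196 - 64 ≡ 38; y = λ·(32 - 38) - 8 ≡ 2. → (38, 2)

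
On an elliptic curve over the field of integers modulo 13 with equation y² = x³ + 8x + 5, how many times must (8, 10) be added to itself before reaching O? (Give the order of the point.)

10

2P: tangent at (8, 10): λ = (3·8² + 8)/(2·10) ≡ 5/7. 7⁻¹ ≡ 2 (mod 13), so λ ≡ 5·2 ≡ 10.
  x = λ² - 8 - 8 = 100 - 16 ≡ 6; y = λ·(8 - 6) - 10 ≡ 10. → (6, 10)
3P: (6, 10) + (8, 10). λ = (10 - 10)/(8 - 6) ≡ 0/2 mod 13. 2⁻¹ ≡ 7 (mod 13), so λ ≡ 0.
  x = λ² - 6 - 8 = 0 - 14 ≡ 12; y = λ·(6 - 12) - 10 ≡ 3. → (12, 3)
4P: (12, 3) + (8, 10). λ = (10 - 3)/(8 - 12) ≡ 7/9 mod 13. 9⁻¹ ≡ 3 (mod 13), so λ ≡ 8.
  x = λ² - 12 - 8 = 64 - 20 ≡ 5; y = λ·(12 - 5) - 3 ≡ 1. → (5, 1)
5P: (5, 1) + (8, 10). λ = (10 - 1)/(8 - 5) ≡ 9/3 mod 13. 3⁻¹ ≡ 9 (mod 13) since 3·9 = 27 ≡ 1, so λ ≡ 3.
  x = λ² - 5 - 8 = 9 - 13 ≡ 9; y = λ·(5 - 9) - 1 ≡ 0. → (9, 0)
6P: (9, 0) + (8, 10). λ = (10 - 0)/(8 - 9) ≡ 10/12 mod 13. 12⁻¹ ≡ 12 (mod 13) since 12·12 = 144 ≡ 1, so λ ≡ 3.
  x = λ² - 9 - 8 = 9 - 17 ≡ 5; y = λ·(9 - 5) - 0 ≡ 12. → (5, 12)
7P: (5, 12) + (8, 10). λ = (10 - 12)/(8 - 5) ≡ 11/3 mod 13. 3⁻¹ ≡ 9 (mod 13) since 3·9 = 27 ≡ 1, so λ ≡ 8.
  x = λ² - 5 - 8 = 64 - 13 ≡ 12; y = λ·(5 - 12) - 12 ≡ 10. → (12, 10)
8P: (12, 10) + (8, 10). λ = (10 - 10)/(8 - 12) ≡ 0/9 mod 13. 9⁻¹ ≡ 3 (mod 13), so λ ≡ 0.
  x = λ² - 12 - 8 = 0 - 20 ≡ 6; y = λ·(12 - 6) - 10 ≡ 3. → (6, 3)
9P: (6, 3) + (8, 10). λ = (10 - 3)/(8 - 6) ≡ 7/2 mod 13. 2⁻¹ ≡ 7 (mod 13), so λ ≡ 10.
  x = λ² - 6 - 8 = 100 - 14 ≡ 8; y = λ·(6 - 8) - 3 ≡ 3. → (8, 3)
10P: (8, 3) + (8, 10): same x and y₁ ≡ -y₂, so the sum is O.
10P = O, so the order is 10.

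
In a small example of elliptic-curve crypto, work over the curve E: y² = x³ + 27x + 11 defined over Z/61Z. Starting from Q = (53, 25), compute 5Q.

Repeated addition: build up to 5Q.
2Q: tangent at (53, 25): λ = (3·53² + 27)/(2·25) ≡ 36/50. 50⁻¹ ≡ 11 (mod 61), so λ ≡ 36·11 ≡ 30.
  x = λ² - 53 - 53 = 900 - 106 ≡ 1; y = λ·(53 - 1) - 25 ≡ 10. → (1, 10)
3Q: (1, 10) + (53, 25). λ = (25 - 10)/(53 - 1) ≡ 15/52 mod 61. 52⁻¹ ≡ 27 (mod 61), so λ ≡ 39.
  x = λ² - 1 - 53 = 1521 - 54 ≡ 3; y = λ·(1 - 3) - 10 ≡ 34. → (3, 34)
4Q: (3, 34) + (53, 25). λ = (25 - 34)/(53 - 3) ≡ 52/50 mod 61. 50⁻¹ ≡ 11 (mod 61), so λ ≡ 23.
  x = λ² - 3 - 53 = 529 - 56 ≡ 46; y = λ·(3 - 46) - 34 ≡ 14. → (46, 14)
5Q: (46, 14) + (53, 25). λ = (25 - 14)/(53 - 46) ≡ 11/7 mod 61. 7⁻¹ ≡ 35 (mod 61), so λ ≡ 19.
  x = λ² - 46 - 53 = 361 - 99 ≡ 18; y = λ·(46 - 18) - 14 ≡ 30. → (18, 30)

(18, 30)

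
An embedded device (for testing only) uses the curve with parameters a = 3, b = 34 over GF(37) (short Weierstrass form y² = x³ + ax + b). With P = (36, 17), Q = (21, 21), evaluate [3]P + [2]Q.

First 3P:
Repeated addition: build up to 3P.
2P: tangent at (36, 17): λ = (3·36² + 3)/(2·17) ≡ 6/34. 34⁻¹ ≡ 12 (mod 37) since 34·12 = 408 ≡ 1, so λ ≡ 6·12 ≡ 35.
  x = λ² - 36 - 36 = 1225 - 72 ≡ 6; y = λ·(36 - 6) - 17 ≡ 34. → (6, 34)
3P: (6, 34) + (36, 17). λ = (17 - 34)/(36 - 6) ≡ 20/30 mod 37. 30⁻¹ ≡ 21 (mod 37) since 30·21 = 630 ≡ 1, so λ ≡ 13.
  x = λ² - 6 - 36 = 169 - 42 ≡ 16; y = λ·(6 - 16) - 34 ≡ 21. → (16, 21)
3P = (16, 21).
Next 2Q:
Repeated addition: build up to 2Q.
2Q: tangent at (21, 21): λ = (3·21² + 3)/(2·21) ≡ 31/5. 5⁻¹ ≡ 15 (mod 37) since 5·15 = 75 ≡ 1, so λ ≡ 31·15 ≡ 21.
  x = λ² - 21 - 21 = 441 - 42 ≡ 29; y = λ·(21 - 29) - 21 ≡ 33. → (29, 33)
2Q = (29, 33).
Finally 3P + 2Q:
(16, 21) + (29, 33). λ = (33 - 21)/(29 - 16) ≡ 12/13 mod 37. 13⁻¹ ≡ 20 (mod 37) since 13·20 = 260 ≡ 1, so λ ≡ 18.
  x = λ² - 16 - 29 = 324 - 45 ≡ 20; y = λ·(16 - 20) - 21 ≡ 18. → (20, 18)

(20, 18)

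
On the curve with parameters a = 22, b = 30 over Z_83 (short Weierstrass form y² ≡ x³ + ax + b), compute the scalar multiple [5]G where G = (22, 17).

Repeated addition: build up to 5G.
2G: tangent at (22, 17): λ = (3·22² + 22)/(2·17) ≡ 63/34. 34⁻¹ ≡ 22 (mod 83), so λ ≡ 63·22 ≡ 58.
  x = λ² - 22 - 22 = 3364 - 44 ≡ 0; y = λ·(22 - 0) - 17 ≡ 14. → (0, 14)
3G: (0, 14) + (22, 17). λ = (17 - 14)/(22 - 0) ≡ 3/22 mod 83. 22⁻¹ ≡ 34 (mod 83), so λ ≡ 19.
  x = λ² - 0 - 22 = 361 - 22 ≡ 7; y = λ·(0 - 7) - 14 ≡ 19. → (7, 19)
4G: (7, 19) + (22, 17). λ = (17 - 19)/(22 - 7) ≡ 81/15 mod 83. 15⁻¹ ≡ 72 (mod 83), so λ ≡ 22.
  x = λ² - 7 - 22 = 484 - 29 ≡ 40; y = λ·(7 - 40) - 19 ≡ 2. → (40, 2)
5G: (40, 2) + (22, 17). λ = (17 - 2)/(22 - 40) ≡ 15/65 mod 83. 65⁻¹ ≡ 23 (mod 83) since 65·23 = 1495 ≡ 1, so λ ≡ 13.
  x = λ² - 40 - 22 = 169 - 62 ≡ 24; y = λ·(40 - 24) - 2 ≡ 40. → (24, 40)

(24, 40)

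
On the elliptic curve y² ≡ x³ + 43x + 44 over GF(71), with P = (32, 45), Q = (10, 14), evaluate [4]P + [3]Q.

First 4P:
Repeated addition: build up to 4P.
2P: tangent at (32, 45): λ = (3·32² + 43)/(2·45) ≡ 62/19. 19⁻¹ ≡ 15 (mod 71), so λ ≡ 62·15 ≡ 7.
  x = λ² - 32 - 32 = 49 - 64 ≡ 56; y = λ·(32 - 56) - 45 ≡ 0. → (56, 0)
3P: (56, 0) + (32, 45). λ = (45 - 0)/(32 - 56) ≡ 45/47 mod 71. 47⁻¹ ≡ 68 (mod 71) since 47·68 = 3196 ≡ 1, so λ ≡ 7.
  x = λ² - 56 - 32 = 49 - 88 ≡ 32; y = λ·(56 - 32) - 0 ≡ 26. → (32, 26)
4P: (32, 26) + (32, 45): same x and y₁ ≡ -y₂, so the sum is ∞.
4P = ∞.
Next 3Q:
Repeated addition: build up to 3Q.
2Q: tangent at (10, 14): λ = (3·10² + 43)/(2·14) ≡ 59/28. 28⁻¹ ≡ 33 (mod 71), so λ ≡ 59·33 ≡ 30.
  x = λ² - 10 - 10 = 900 - 20 ≡ 28; y = λ·(10 - 28) - 14 ≡ 14. → (28, 14)
3Q: (28, 14) + (10, 14). λ = (14 - 14)/(10 - 28) ≡ 0/53 mod 71. 53⁻¹ ≡ 67 (mod 71), so λ ≡ 0.
  x = λ² - 28 - 10 = 0 - 38 ≡ 33; y = λ·(28 - 33) - 14 ≡ 57. → (33, 57)
3Q = (33, 57).
Finally 4P + 3Q:
∞ + (33, 57) = (33, 57) (identity).

(33, 57)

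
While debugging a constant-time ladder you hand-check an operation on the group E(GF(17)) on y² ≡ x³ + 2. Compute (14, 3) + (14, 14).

The two points share x = 14 and their y-coordinates satisfy 3 + 14 ≡ 0 (mod 17), so they are inverses. Their sum is ∞.

O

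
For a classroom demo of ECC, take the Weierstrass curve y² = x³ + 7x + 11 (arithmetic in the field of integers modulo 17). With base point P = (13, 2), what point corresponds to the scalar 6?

(1, 6)

Double-and-add on 6 = (110)₂. Start with P = (13, 2) for the leading 1-bit.
double: tangent at (13, 2): λ = (3·13² + 7)/(2·2) ≡ 4/4. 4⁻¹ ≡ 13 (mod 17), so λ ≡ 4·13 ≡ 1.
  x = λ² - 13 - 13 = 1 - 26 ≡ 9; y = λ·(13 - 9) - 2 ≡ 2. → (9, 2)
add P: (9, 2) + (13, 2). λ = (2 - 2)/(13 - 9) ≡ 0/4 mod 17. 4⁻¹ ≡ 13 (mod 17) since 4·13 = 52 ≡ 1, so λ ≡ 0.
  x = λ² - 9 - 13 = 0 - 22 ≡ 12; y = λ·(9 - 12) - 2 ≡ 15. → (12, 15)
double: tangent at (12, 15): λ = (3·12² + 7)/(2·15) ≡ 14/13. 13⁻¹ ≡ 4 (mod 17), so λ ≡ 14·4 ≡ 5.
  x = λ² - 12 - 12 = 25 - 24 ≡ 1; y = λ·(12 - 1) - 15 ≡ 6. → (1, 6)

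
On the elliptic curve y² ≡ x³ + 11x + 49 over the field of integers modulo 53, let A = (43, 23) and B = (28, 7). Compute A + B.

(18, 39)

(43, 23) + (28, 7). λ = (7 - 23)/(28 - 43) ≡ 37/38 mod 53. 38⁻¹ ≡ 7 (mod 53), so λ ≡ 47.
  x = λ² - 43 - 28 = 2209 - 71 ≡ 18; y = λ·(43 - 18) - 23 ≡ 39. → (18, 39)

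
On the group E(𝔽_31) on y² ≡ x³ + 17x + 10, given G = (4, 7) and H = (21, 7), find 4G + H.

First 4G:
Double-and-add on 4 = (100)₂. Start with G = (4, 7) for the leading 1-bit.
double: tangent at (4, 7): λ = (3·4² + 17)/(2·7) ≡ 3/14. 14⁻¹ ≡ 20 (mod 31), so λ ≡ 3·20 ≡ 29.
  x = λ² - 4 - 4 = 841 - 8 ≡ 27; y = λ·(4 - 27) - 7 ≡ 8. → (27, 8)
double: tangent at (27, 8): λ = (3·27² + 17)/(2·8) ≡ 3/16. 16⁻¹ ≡ 2 (mod 31), so λ ≡ 3·2 ≡ 6.
  x = λ² - 27 - 27 = 36 - 54 ≡ 13; y = λ·(27 - 13) - 8 ≡ 14. → (13, 14)
4G = (13, 14).
Finally 4G + H:
(13, 14) + (21, 7). λ = (7 - 14)/(21 - 13) ≡ 24/8 mod 31. 8⁻¹ ≡ 4 (mod 31) since 8·4 = 32 ≡ 1, so λ ≡ 3.
  x = λ² - 13 - 21 = 9 - 34 ≡ 6; y = λ·(13 - 6) - 14 ≡ 7. → (6, 7)

(6, 7)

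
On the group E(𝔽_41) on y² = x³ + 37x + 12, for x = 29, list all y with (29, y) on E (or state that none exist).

none

x³ + 37x + 12 = 25474 ≡ 13 (mod 41).
13 is a non-residue mod 41; no y exists.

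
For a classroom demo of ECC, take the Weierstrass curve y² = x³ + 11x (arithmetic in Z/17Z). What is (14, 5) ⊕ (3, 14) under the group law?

(15, 2)

(14, 5) + (3, 14). λ = (14 - 5)/(3 - 14) ≡ 9/6 mod 17. 6⁻¹ ≡ 3 (mod 17) since 6·3 = 18 ≡ 1, so λ ≡ 10.
  x = λ² - 14 - 3 = 100 - 17 ≡ 15; y = λ·(14 - 15) - 5 ≡ 2. → (15, 2)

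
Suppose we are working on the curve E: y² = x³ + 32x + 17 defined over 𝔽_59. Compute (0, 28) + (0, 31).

The two points share x = 0 and their y-coordinates satisfy 28 + 31 ≡ 0 (mod 59), so they are inverses. Their sum is ∞.

O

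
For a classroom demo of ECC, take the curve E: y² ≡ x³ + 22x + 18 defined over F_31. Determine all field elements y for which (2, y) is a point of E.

x³ + 22x + 18 = 70 ≡ 8 (mod 31).
Square roots of 8 mod 31: 15 and 16 (since 15² = 225 ≡ 8).

15, 16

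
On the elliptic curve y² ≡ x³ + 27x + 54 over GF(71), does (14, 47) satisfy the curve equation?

y² = 47² ≡ 8; x³ + 27x + 54 = 3176 ≡ 52 (mod 71). 8 ≠ 52.

no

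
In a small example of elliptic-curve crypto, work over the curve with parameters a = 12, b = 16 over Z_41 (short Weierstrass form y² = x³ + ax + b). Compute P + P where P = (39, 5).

(36, 35)

tangent at (39, 5): λ = (3·39² + 12)/(2·5) ≡ 24/10. 10⁻¹ ≡ 37 (mod 41), so λ ≡ 24·37 ≡ 27.
  x = λ² - 39 - 39 = 729 - 78 ≡ 36; y = λ·(39 - 36) - 5 ≡ 35. → (36, 35)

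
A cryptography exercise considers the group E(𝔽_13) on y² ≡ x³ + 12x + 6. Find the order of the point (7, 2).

7

2P: tangent at (7, 2): λ = (3·7² + 12)/(2·2) ≡ 3/4. 4⁻¹ ≡ 10 (mod 13), so λ ≡ 3·10 ≡ 4.
  x = λ² - 7 - 7 = 16 - 14 ≡ 2; y = λ·(7 - 2) - 2 ≡ 5. → (2, 5)
3P: (2, 5) + (7, 2). λ = (2 - 5)/(7 - 2) ≡ 10/5 mod 13. 5⁻¹ ≡ 8 (mod 13) since 5·8 = 40 ≡ 1, so λ ≡ 2.
  x = λ² - 2 - 7 = 4 - 9 ≡ 8; y = λ·(2 - 8) - 5 ≡ 9. → (8, 9)
4P: (8, 9) + (7, 2). λ = (2 - 9)/(7 - 8) ≡ 6/12 mod 13. 12⁻¹ ≡ 12 (mod 13), so λ ≡ 7.
  x = λ² - 8 - 7 = 49 - 15 ≡ 8; y = λ·(8 - 8) - 9 ≡ 4. → (8, 4)
5P: (8, 4) + (7, 2). λ = (2 - 4)/(7 - 8) ≡ 11/12 mod 13. 12⁻¹ ≡ 12 (mod 13) since 12·12 = 144 ≡ 1, so λ ≡ 2.
  x = λ² - 8 - 7 = 4 - 15 ≡ 2; y = λ·(8 - 2) - 4 ≡ 8. → (2, 8)
6P: (2, 8) + (7, 2). λ = (2 - 8)/(7 - 2) ≡ 7/5 mod 13. 5⁻¹ ≡ 8 (mod 13) since 5·8 = 40 ≡ 1, so λ ≡ 4.
  x = λ² - 2 - 7 = 16 - 9 ≡ 7; y = λ·(2 - 7) - 8 ≡ 11. → (7, 11)
7P: (7, 11) + (7, 2): same x and y₁ ≡ -y₂, so the sum is O.
7P = O, so the order is 7.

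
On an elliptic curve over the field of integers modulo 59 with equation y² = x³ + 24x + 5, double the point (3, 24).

tangent at (3, 24): λ = (3·3² + 24)/(2·24) ≡ 51/48. 48⁻¹ ≡ 16 (mod 59), so λ ≡ 51·16 ≡ 49.
  x = λ² - 3 - 3 = 2401 - 6 ≡ 35; y = λ·(3 - 35) - 24 ≡ 1. → (35, 1)

(35, 1)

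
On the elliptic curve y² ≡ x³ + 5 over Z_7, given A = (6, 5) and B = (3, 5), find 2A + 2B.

(6, 2)

First 2A:
Repeated addition: build up to 2A.
2A: tangent at (6, 5): λ = (3·6² + 0)/(2·5) ≡ 3/3. 3⁻¹ ≡ 5 (mod 7), so λ ≡ 3·5 ≡ 1.
  x = λ² - 6 - 6 = 1 - 12 ≡ 3; y = λ·(6 - 3) - 5 ≡ 5. → (3, 5)
2A = (3, 5).
Next 2B:
Repeated addition: build up to 2B.
2B: tangent at (3, 5): λ = (3·3² + 0)/(2·5) ≡ 6/3. 3⁻¹ ≡ 5 (mod 7) since 3·5 = 15 ≡ 1, so λ ≡ 6·5 ≡ 2.
  x = λ² - 3 - 3 = 4 - 6 ≡ 5; y = λ·(3 - 5) - 5 ≡ 5. → (5, 5)
2B = (5, 5).
Finally 2A + 2B:
(3, 5) + (5, 5). λ = (5 - 5)/(5 - 3) ≡ 0/2 mod 7. 2⁻¹ ≡ 4 (mod 7), so λ ≡ 0.
  x = λ² - 3 - 5 = 0 - 8 ≡ 6; y = λ·(3 - 6) - 5 ≡ 2. → (6, 2)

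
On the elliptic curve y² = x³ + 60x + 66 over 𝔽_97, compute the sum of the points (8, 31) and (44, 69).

(53, 67)

(8, 31) + (44, 69). λ = (69 - 31)/(44 - 8) ≡ 38/36 mod 97. 36⁻¹ ≡ 62 (mod 97) since 36·62 = 2232 ≡ 1, so λ ≡ 28.
  x = λ² - 8 - 44 = 784 - 52 ≡ 53; y = λ·(8 - 53) - 31 ≡ 67. → (53, 67)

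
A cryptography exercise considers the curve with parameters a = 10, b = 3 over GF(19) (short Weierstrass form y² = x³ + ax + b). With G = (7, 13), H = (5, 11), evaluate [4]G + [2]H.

O

First 4G:
Double-and-add on 4 = (100)₂. Start with G = (7, 13) for the leading 1-bit.
double: tangent at (7, 13): λ = (3·7² + 10)/(2·13) ≡ 5/7. 7⁻¹ ≡ 11 (mod 19), so λ ≡ 5·11 ≡ 17.
  x = λ² - 7 - 7 = 289 - 14 ≡ 9; y = λ·(7 - 9) - 13 ≡ 10. → (9, 10)
double: tangent at (9, 10): λ = (3·9² + 10)/(2·10) ≡ 6/1. 1⁻¹ ≡ 1 (mod 19) since 1·1 = 1 ≡ 1, so λ ≡ 6·1 ≡ 6.
  x = λ² - 9 - 9 = 36 - 18 ≡ 18; y = λ·(9 - 18) - 10 ≡ 12. → (18, 12)
4G = (18, 12).
Next 2H:
Repeated addition: build up to 2H.
2H: tangent at (5, 11): λ = (3·5² + 10)/(2·11) ≡ 9/3. 3⁻¹ ≡ 13 (mod 19), so λ ≡ 9·13 ≡ 3.
  x = λ² - 5 - 5 = 9 - 10 ≡ 18; y = λ·(5 - 18) - 11 ≡ 7. → (18, 7)
2H = (18, 7).
Finally 4G + 2H:
(18, 12) + (18, 7): same x and y₁ ≡ -y₂, so the sum is 𝒪.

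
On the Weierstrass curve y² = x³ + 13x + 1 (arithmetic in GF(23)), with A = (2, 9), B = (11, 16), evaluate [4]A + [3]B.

(18, 8)

First 4A:
Double-and-add on 4 = (100)₂. Start with A = (2, 9) for the leading 1-bit.
double: tangent at (2, 9): λ = (3·2² + 13)/(2·9) ≡ 2/18. 18⁻¹ ≡ 9 (mod 23) since 18·9 = 162 ≡ 1, so λ ≡ 2·9 ≡ 18.
  x = λ² - 2 - 2 = 324 - 4 ≡ 21; y = λ·(2 - 21) - 9 ≡ 17. → (21, 17)
double: tangent at (21, 17): λ = (3·21² + 13)/(2·17) ≡ 2/11. 11⁻¹ ≡ 21 (mod 23) since 11·21 = 231 ≡ 1, so λ ≡ 2·21 ≡ 19.
  x = λ² - 21 - 21 = 361 - 42 ≡ 20; y = λ·(21 - 20) - 17 ≡ 2. → (20, 2)
4A = (20, 2).
Next 3B:
Repeated addition: build up to 3B.
2B: tangent at (11, 16): λ = (3·11² + 13)/(2·16) ≡ 8/9. 9⁻¹ ≡ 18 (mod 23) since 9·18 = 162 ≡ 1, so λ ≡ 8·18 ≡ 6.
  x = λ² - 11 - 11 = 36 - 22 ≡ 14; y = λ·(11 - 14) - 16 ≡ 12. → (14, 12)
3B: (14, 12) + (11, 16). λ = (16 - 12)/(11 - 14) ≡ 4/20 mod 23. 20⁻¹ ≡ 15 (mod 23), so λ ≡ 14.
  x = λ² - 14 - 11 = 196 - 25 ≡ 10; y = λ·(14 - 10) - 12 ≡ 21. → (10, 21)
3B = (10, 21).
Finally 4A + 3B:
(20, 2) + (10, 21). λ = (21 - 2)/(10 - 20) ≡ 19/13 mod 23. 13⁻¹ ≡ 16 (mod 23) since 13·16 = 208 ≡ 1, so λ ≡ 5.
  x = λ² - 20 - 10 = 25 - 30 ≡ 18; y = λ·(20 - 18) - 2 ≡ 8. → (18, 8)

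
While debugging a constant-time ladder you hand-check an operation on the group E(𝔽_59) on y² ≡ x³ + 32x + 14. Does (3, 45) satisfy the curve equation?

y² = 45² ≡ 19; x³ + 32x + 14 = 137 ≡ 19 (mod 59). 19 = 19.

yes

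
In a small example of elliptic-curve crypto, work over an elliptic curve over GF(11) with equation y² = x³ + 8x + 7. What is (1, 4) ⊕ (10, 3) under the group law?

(1, 4) + (10, 3). λ = (3 - 4)/(10 - 1) ≡ 10/9 mod 11. 9⁻¹ ≡ 5 (mod 11) since 9·5 = 45 ≡ 1, so λ ≡ 6.
  x = λ² - 1 - 10 = 36 - 11 ≡ 3; y = λ·(1 - 3) - 4 ≡ 6. → (3, 6)

(3, 6)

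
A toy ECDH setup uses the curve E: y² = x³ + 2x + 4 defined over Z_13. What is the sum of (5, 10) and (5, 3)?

O

The two points share x = 5 and their y-coordinates satisfy 10 + 3 ≡ 0 (mod 13), so they are inverses. Their sum is O.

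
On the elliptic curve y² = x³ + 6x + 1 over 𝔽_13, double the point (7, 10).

(9, 2)

tangent at (7, 10): λ = (3·7² + 6)/(2·10) ≡ 10/7. 7⁻¹ ≡ 2 (mod 13), so λ ≡ 10·2 ≡ 7.
  x = λ² - 7 - 7 = 49 - 14 ≡ 9; y = λ·(7 - 9) - 10 ≡ 2. → (9, 2)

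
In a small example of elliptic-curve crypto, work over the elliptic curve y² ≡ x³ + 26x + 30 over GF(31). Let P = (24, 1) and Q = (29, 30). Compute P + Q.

(24, 1) + (29, 30). λ = (30 - 1)/(29 - 24) ≡ 29/5 mod 31. 5⁻¹ ≡ 25 (mod 31), so λ ≡ 12.
  x = λ² - 24 - 29 = 144 - 53 ≡ 29; y = λ·(24 - 29) - 1 ≡ 1. → (29, 1)

(29, 1)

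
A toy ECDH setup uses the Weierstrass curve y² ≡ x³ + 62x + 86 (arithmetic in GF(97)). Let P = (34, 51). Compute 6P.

(69, 39)

Double-and-add on 6 = (110)₂. Start with P = (34, 51) for the leading 1-bit.
double: tangent at (34, 51): λ = (3·34² + 62)/(2·51) ≡ 38/5. 5⁻¹ ≡ 39 (mod 97), so λ ≡ 38·39 ≡ 27.
  x = λ² - 34 - 34 = 729 - 68 ≡ 79; y = λ·(34 - 79) - 51 ≡ 92. → (79, 92)
add P: (79, 92) + (34, 51). λ = (51 - 92)/(34 - 79) ≡ 56/52 mod 97. 52⁻¹ ≡ 28 (mod 97), so λ ≡ 16.
  x = λ² - 79 - 34 = 256 - 113 ≡ 46; y = λ·(79 - 46) - 92 ≡ 48. → (46, 48)
double: tangent at (46, 48): λ = (3·46² + 62)/(2·48) ≡ 8/96. 96⁻¹ ≡ 96 (mod 97), so λ ≡ 8·96 ≡ 89.
  x = λ² - 46 - 46 = 7921 - 92 ≡ 69; y = λ·(46 - 69) - 48 ≡ 39. → (69, 39)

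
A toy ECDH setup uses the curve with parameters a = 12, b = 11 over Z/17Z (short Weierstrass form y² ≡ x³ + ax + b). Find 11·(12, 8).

Write P = (12, 8).
Repeated addition: build up to 11P.
2P: tangent at (12, 8): λ = (3·12² + 12)/(2·8) ≡ 2/16. 16⁻¹ ≡ 16 (mod 17), so λ ≡ 2·16 ≡ 15.
  x = λ² - 12 - 12 = 225 - 24 ≡ 14; y = λ·(12 - 14) - 8 ≡ 13. → (14, 13)
3P: (14, 13) + (12, 8). λ = (8 - 13)/(12 - 14) ≡ 12/15 mod 17. 15⁻¹ ≡ 8 (mod 17) since 15·8 = 120 ≡ 1, so λ ≡ 11.
  x = λ² - 14 - 12 = 121 - 26 ≡ 10; y = λ·(14 - 10) - 13 ≡ 14. → (10, 14)
4P: (10, 14) + (12, 8). λ = (8 - 14)/(12 - 10) ≡ 11/2 mod 17. 2⁻¹ ≡ 9 (mod 17) since 2·9 = 18 ≡ 1, so λ ≡ 14.
  x = λ² - 10 - 12 = 196 - 22 ≡ 4; y = λ·(10 - 4) - 14 ≡ 2. → (4, 2)
5P: (4, 2) + (12, 8). λ = (8 - 2)/(12 - 4) ≡ 6/8 mod 17. 8⁻¹ ≡ 15 (mod 17), so λ ≡ 5.
  x = λ² - 4 - 12 = 25 - 16 ≡ 9; y = λ·(4 - 9) - 2 ≡ 7. → (9, 7)
6P: (9, 7) + (12, 8). λ = (8 - 7)/(12 - 9) ≡ 1/3 mod 17. 3⁻¹ ≡ 6 (mod 17), so λ ≡ 6.
  x = λ² - 9 - 12 = 36 - 21 ≡ 15; y = λ·(9 - 15) - 7 ≡ 8. → (15, 8)
7P: (15, 8) + (12, 8). λ = (8 - 8)/(12 - 15) ≡ 0/14 mod 17. 14⁻¹ ≡ 11 (mod 17) since 14·11 = 154 ≡ 1, so λ ≡ 0.
  x = λ² - 15 - 12 = 0 - 27 ≡ 7; y = λ·(15 - 7) - 8 ≡ 9. → (7, 9)
8P: (7, 9) + (12, 8). λ = (8 - 9)/(12 - 7) ≡ 16/5 mod 17. 5⁻¹ ≡ 7 (mod 17), so λ ≡ 10.
  x = λ² - 7 - 12 = 100 - 19 ≡ 13; y = λ·(7 - 13) - 9 ≡ 16. → (13, 16)
9P: (13, 16) + (12, 8). λ = (8 - 16)/(12 - 13) ≡ 9/16 mod 17. 16⁻¹ ≡ 16 (mod 17) since 16·16 = 256 ≡ 1, so λ ≡ 8.
  x = λ² - 13 - 12 = 64 - 25 ≡ 5; y = λ·(13 - 5) - 16 ≡ 14. → (5, 14)
10P: (5, 14) + (12, 8). λ = (8 - 14)/(12 - 5) ≡ 11/7 mod 17. 7⁻¹ ≡ 5 (mod 17), so λ ≡ 4.
  x = λ² - 5 - 12 = 16 - 17 ≡ 16; y = λ·(5 - 16) - 14 ≡ 10. → (16, 10)
11P: (16, 10) + (12, 8). λ = (8 - 10)/(12 - 16) ≡ 15/13 mod 17. 13⁻¹ ≡ 4 (mod 17), so λ ≡ 9.
  x = λ² - 16 - 12 = 81 - 28 ≡ 2; y = λ·(16 - 2) - 10 ≡ 14. → (2, 14)

(2, 14)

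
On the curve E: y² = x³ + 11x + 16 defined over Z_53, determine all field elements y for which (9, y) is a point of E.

x³ + 11x + 16 = 844 ≡ 49 (mod 53).
Square roots of 49 mod 53: 7 and 46 (since 7² = 49 ≡ 49).

7, 46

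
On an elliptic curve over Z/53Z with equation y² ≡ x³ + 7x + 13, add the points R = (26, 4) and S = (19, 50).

(26, 4) + (19, 50). λ = (50 - 4)/(19 - 26) ≡ 46/46 mod 53. 46⁻¹ ≡ 15 (mod 53), so λ ≡ 1.
  x = λ² - 26 - 19 = 1 - 45 ≡ 9; y = λ·(26 - 9) - 4 ≡ 13. → (9, 13)

(9, 13)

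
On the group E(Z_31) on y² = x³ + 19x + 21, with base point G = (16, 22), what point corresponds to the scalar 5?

(2, 6)

Repeated addition: build up to 5G.
2G: tangent at (16, 22): λ = (3·16² + 19)/(2·22) ≡ 12/13. 13⁻¹ ≡ 12 (mod 31) since 13·12 = 156 ≡ 1, so λ ≡ 12·12 ≡ 20.
  x = λ² - 16 - 16 = 400 - 32 ≡ 27; y = λ·(16 - 27) - 22 ≡ 6. → (27, 6)
3G: (27, 6) + (16, 22). λ = (22 - 6)/(16 - 27) ≡ 16/20 mod 31. 20⁻¹ ≡ 14 (mod 31), so λ ≡ 7.
  x = λ² - 27 - 16 = 49 - 43 ≡ 6; y = λ·(27 - 6) - 6 ≡ 17. → (6, 17)
4G: (6, 17) + (16, 22). λ = (22 - 17)/(16 - 6) ≡ 5/10 mod 31. 10⁻¹ ≡ 28 (mod 31), so λ ≡ 16.
  x = λ² - 6 - 16 = 256 - 22 ≡ 17; y = λ·(6 - 17) - 17 ≡ 24. → (17, 24)
5G: (17, 24) + (16, 22). λ = (22 - 24)/(16 - 17) ≡ 29/30 mod 31. 30⁻¹ ≡ 30 (mod 31) since 30·30 = 900 ≡ 1, so λ ≡ 2.
  x = λ² - 17 - 16 = 4 - 33 ≡ 2; y = λ·(17 - 2) - 24 ≡ 6. → (2, 6)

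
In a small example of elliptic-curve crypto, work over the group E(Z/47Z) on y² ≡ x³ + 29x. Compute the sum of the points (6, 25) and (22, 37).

(6, 25) + (22, 37). λ = (37 - 25)/(22 - 6) ≡ 12/16 mod 47. 16⁻¹ ≡ 3 (mod 47), so λ ≡ 36.
  x = λ² - 6 - 22 = 1296 - 28 ≡ 46; y = λ·(6 - 46) - 25 ≡ 39. → (46, 39)

(46, 39)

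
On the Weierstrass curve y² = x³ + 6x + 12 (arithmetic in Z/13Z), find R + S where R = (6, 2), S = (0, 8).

(6, 2) + (0, 8). λ = (8 - 2)/(0 - 6) ≡ 6/7 mod 13. 7⁻¹ ≡ 2 (mod 13) since 7·2 = 14 ≡ 1, so λ ≡ 12.
  x = λ² - 6 - 0 = 144 - 6 ≡ 8; y = λ·(6 - 8) - 2 ≡ 0. → (8, 0)

(8, 0)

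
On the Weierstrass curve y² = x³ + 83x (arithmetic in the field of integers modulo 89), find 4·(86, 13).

Write G = (86, 13).
Double-and-add on 4 = (100)₂. Start with G = (86, 13) for the leading 1-bit.
double: tangent at (86, 13): λ = (3·86² + 83)/(2·13) ≡ 21/26. 26⁻¹ ≡ 24 (mod 89), so λ ≡ 21·24 ≡ 59.
  x = λ² - 86 - 86 = 3481 - 172 ≡ 16; y = λ·(86 - 16) - 13 ≡ 23. → (16, 23)
double: tangent at (16, 23): λ = (3·16² + 83)/(2·23) ≡ 50/46. 46⁻¹ ≡ 60 (mod 89), so λ ≡ 50·60 ≡ 63.
  x = λ² - 16 - 16 = 3969 - 32 ≡ 21; y = λ·(16 - 21) - 23 ≡ 18. → (21, 18)

(21, 18)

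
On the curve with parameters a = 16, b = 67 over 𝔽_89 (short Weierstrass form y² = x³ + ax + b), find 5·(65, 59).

Write G = (65, 59).
Double-and-add on 5 = (101)₂. Start with G = (65, 59) for the leading 1-bit.
double: tangent at (65, 59): λ = (3·65² + 16)/(2·59) ≡ 53/29. 29⁻¹ ≡ 43 (mod 89) since 29·43 = 1247 ≡ 1, so λ ≡ 53·43 ≡ 54.
  x = λ² - 65 - 65 = 2916 - 130 ≡ 27; y = λ·(65 - 27) - 59 ≡ 35. → (27, 35)
double: tangent at (27, 35): λ = (3·27² + 16)/(2·35) ≡ 67/70. 70⁻¹ ≡ 14 (mod 89), so λ ≡ 67·14 ≡ 48.
  x = λ² - 27 - 27 = 2304 - 54 ≡ 25; y = λ·(27 - 25) - 35 ≡ 61. → (25, 61)
add G: (25, 61) + (65, 59). λ = (59 - 61)/(65 - 25) ≡ 87/40 mod 89. 40⁻¹ ≡ 69 (mod 89), so λ ≡ 40.
  x = λ² - 25 - 65 = 1600 - 90 ≡ 86; y = λ·(25 - 86) - 61 ≡ 80. → (86, 80)

(86, 80)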